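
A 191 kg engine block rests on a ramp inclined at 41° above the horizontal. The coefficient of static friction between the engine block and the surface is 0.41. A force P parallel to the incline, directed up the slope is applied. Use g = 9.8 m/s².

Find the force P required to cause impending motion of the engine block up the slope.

At impending motion up the slope, friction acts down-slope at its limit: f = μ_s N.
P is parallel to the surface, so N = m g cos θ = 1410 N.
Along the incline: P = m g sin θ + μ_s N = 1230 + 0.41×1410 = 1810 N.

P ≈ 1810 N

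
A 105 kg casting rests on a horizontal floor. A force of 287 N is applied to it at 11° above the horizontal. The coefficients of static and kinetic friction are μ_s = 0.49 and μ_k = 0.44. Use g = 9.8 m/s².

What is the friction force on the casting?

f ≈ 282 N

N = m g − P sin α = 1029 − 287×sin 11° = 974.2 N.
Horizontally, friction must balance P cos α = 281.7 N.
The static-friction limit is μ_s N = 477.4 N.
Since 281.7 N does not exceed the limit, the casting stays at rest and f = 282 N.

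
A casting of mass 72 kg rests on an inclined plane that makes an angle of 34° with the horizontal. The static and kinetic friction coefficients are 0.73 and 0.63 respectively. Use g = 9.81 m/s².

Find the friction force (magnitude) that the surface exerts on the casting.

f ≈ 395 N (up the incline)

Normal force: N = m g cos θ = 72 × 9.81 × cos 34° = 585.6 N.
For equilibrium along the incline, friction must balance the weight component: f = m g sin θ = 395 N up the slope.
Static friction can supply at most μ_s N = 427.5 N.
Since |395| ≤ 427.5 N, the casting remains in static equilibrium and friction takes exactly the required value.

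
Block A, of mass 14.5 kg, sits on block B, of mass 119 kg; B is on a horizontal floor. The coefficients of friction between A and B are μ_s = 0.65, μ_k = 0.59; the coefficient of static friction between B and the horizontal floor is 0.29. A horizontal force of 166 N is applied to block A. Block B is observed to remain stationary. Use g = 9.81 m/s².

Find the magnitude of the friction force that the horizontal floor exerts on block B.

f ≈ 83.9 N

The normal force B exerts on A is simply A's weight, N₁ = 142.2 N.
Maximum static friction on A from B: μ_s N₁ = 0.65×142.2 = 92.46 N.
P = 166 N exceeds that limit, so A slips over B and the interface friction becomes kinetic: f₁ = μ_k N₁ = 0.59×142.2 = 83.9 N.
By Newton's third law B feels 83.9 N forward from A. With B stationary, the floor's static friction on B balances it: f₂ = 83.9 N (well within μ_s(m_A+m_B)g = 379.8 N).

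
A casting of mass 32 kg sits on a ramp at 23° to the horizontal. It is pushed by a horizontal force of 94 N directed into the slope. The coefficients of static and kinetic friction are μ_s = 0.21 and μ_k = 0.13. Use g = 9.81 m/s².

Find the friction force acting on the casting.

Resolve perpendicular to the incline: N = m g cos θ + P sin θ = 32×9.81×cos 23° + 94×sin 23° = 325.7 N.
Parallel to the incline: P cos θ − m g sin θ = 86.53 − 122.7 = -36.13 N; the friction needed to balance this is 36.13 N acting up the slope.
Maximum static friction: μ_s N = 0.21 × 325.7 = 68.4 N.
Since 36.13 N is within the 68.4 N limit, the casting stays put and friction is exactly 36.1 N.

f ≈ 36.1 N (up the incline)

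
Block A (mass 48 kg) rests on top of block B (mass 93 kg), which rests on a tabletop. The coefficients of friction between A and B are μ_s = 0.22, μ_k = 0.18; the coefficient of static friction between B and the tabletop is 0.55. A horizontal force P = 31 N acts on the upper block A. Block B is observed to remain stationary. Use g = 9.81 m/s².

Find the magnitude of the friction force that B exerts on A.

Between the blocks, N₁ = m_A g = 470.9 N.
Maximum static friction on A from B: μ_s N₁ = 0.22×470.9 = 103.6 N.
Since P = 31 N ≤ 103.6 N, A does not slip on B; friction on A equals P = 31 N.
By Newton's third law B feels 31 N forward from A. With B stationary, the floor's static friction on B balances it: f₂ = 31 N (well within μ_s(m_A+m_B)g = 760.8 N).

f ≈ 31 N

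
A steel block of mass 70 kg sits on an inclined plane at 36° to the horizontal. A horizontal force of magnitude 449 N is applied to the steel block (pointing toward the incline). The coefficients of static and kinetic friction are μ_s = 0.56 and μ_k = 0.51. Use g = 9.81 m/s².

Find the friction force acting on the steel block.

Resolve perpendicular to the incline: N = m g cos θ + P sin θ = 70×9.81×cos 36° + 449×sin 36° = 819.5 N.
Along the incline, the net driving force (taking up-slope positive) is P cos θ − m g sin θ = 363.2 − 403.6 = -40.38 N, so equilibrium requires friction f = 40.38 N (up-slope).
Maximum static friction: μ_s N = 0.56 × 819.5 = 458.9 N.
Since 40.38 N is within the 458.9 N limit, the steel block stays put and friction is exactly 40.4 N.

f ≈ 40.4 N (up the incline)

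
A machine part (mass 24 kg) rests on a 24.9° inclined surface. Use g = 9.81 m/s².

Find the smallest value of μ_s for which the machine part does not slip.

μ_s,min ≈ 0.464

At the slip threshold m g sin θ = μ_s m g cos θ, so μ_s,min = tan θ.
μ_s,min = tan 24.9° = 0.464.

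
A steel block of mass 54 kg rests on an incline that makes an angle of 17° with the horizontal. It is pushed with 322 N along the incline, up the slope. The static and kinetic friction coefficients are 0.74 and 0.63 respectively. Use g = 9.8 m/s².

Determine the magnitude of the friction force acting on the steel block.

f ≈ 167 N (down the incline)

Normal force: N = m g cos θ = 54 × 9.8 × cos 17° = 506.1 N.
The friction needed for equilibrium is m g sin θ − P = 154.7 − 322 = -167.3 N, measured positive up-slope.
Maximum static friction available: μ_s N = 0.74 × 506.1 = 374.5 N.
Since |-167.3| ≤ 374.5 N, static friction is sufficient; f equals the required value, not μ_s N.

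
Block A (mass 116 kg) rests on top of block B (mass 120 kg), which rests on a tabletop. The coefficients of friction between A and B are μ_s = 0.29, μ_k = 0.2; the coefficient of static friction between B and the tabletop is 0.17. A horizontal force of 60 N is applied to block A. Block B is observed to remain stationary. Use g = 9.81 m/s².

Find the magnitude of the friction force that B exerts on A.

Between the blocks, N₁ = m_A g = 1138 N.
So the A–B interface can sustain at most μ_s N₁ = 330 N of static friction.
Since P = 60 N ≤ 330 N, A does not slip on B; friction on A equals P = 60 N.
B experiences an equal 60 N forward from A (third law). B is in equilibrium, so the floor supplies f₂ = 60 N of static friction (limit μ_s(m_A+m_B)g = 393.6 N, not exceeded).

f ≈ 60 N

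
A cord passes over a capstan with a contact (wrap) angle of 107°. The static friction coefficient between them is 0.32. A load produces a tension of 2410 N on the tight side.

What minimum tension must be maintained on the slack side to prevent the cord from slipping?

Capstan equation at impending slip: T_tight/T_slack = e^{μβ}.
β = 107° = 1.868 rad; e^{μβ} = e^{0.32×1.868} = 1.818.
T_slack = T_tight / e^{μβ} = 2410 / 1.818 = 1330 N.

T_min ≈ 1330 N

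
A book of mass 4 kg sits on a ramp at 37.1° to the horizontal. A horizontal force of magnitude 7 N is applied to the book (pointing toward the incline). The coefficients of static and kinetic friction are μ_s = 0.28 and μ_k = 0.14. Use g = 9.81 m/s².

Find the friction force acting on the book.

Normal direction: N = m g cos θ + P sin θ = 35.52 N.
Along the incline, the net driving force (taking up-slope positive) is P cos θ − m g sin θ = 5.583 − 23.67 = -18.09 N, so equilibrium requires friction f = 18.09 N (up-slope).
Maximum static friction: μ_s N = 0.28 × 35.52 = 9.946 N.
The required 18.09 N exceeds the static limit, so the book slides down-slope and f = μ_k N = 0.14×35.52 = 4.97 N.

f ≈ 4.97 N (up the incline)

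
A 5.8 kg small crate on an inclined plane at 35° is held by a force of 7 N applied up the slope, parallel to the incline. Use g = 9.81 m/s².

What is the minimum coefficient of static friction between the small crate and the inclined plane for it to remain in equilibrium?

μ_s,min ≈ 0.55

N = m g cos θ = 46.61 N.
Friction must make up the shortfall along the incline: f = m g sin θ − P = 32.64 − 7 = 25.64 N.
At the threshold f = μ_s N, so μ_s,min = 25.64/46.61 = 0.55.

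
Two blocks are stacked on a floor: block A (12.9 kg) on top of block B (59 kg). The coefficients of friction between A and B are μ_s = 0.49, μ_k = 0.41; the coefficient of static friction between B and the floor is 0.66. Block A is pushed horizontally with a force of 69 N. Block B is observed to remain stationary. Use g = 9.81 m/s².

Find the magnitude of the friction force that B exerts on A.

Between the blocks, N₁ = m_A g = 126.5 N.
Maximum static friction on A from B: μ_s N₁ = 0.49×126.5 = 62.01 N.
Since P = 69 N > 62.01 N, A slides on B; the A–B friction is kinetic: f₁ = μ_k N₁ = 0.41×126.5 = 51.9 N.
By Newton's third law B feels 51.9 N forward from A. With B stationary, the floor's static friction on B balances it: f₂ = 51.9 N (well within μ_s(m_A+m_B)g = 465.5 N).

f ≈ 51.9 N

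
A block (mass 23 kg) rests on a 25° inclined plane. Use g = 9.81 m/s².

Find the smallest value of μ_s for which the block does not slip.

At the slip threshold m g sin θ = μ_s m g cos θ, so μ_s,min = tan θ.
μ_s,min = tan 25° = 0.466.

μ_s,min ≈ 0.466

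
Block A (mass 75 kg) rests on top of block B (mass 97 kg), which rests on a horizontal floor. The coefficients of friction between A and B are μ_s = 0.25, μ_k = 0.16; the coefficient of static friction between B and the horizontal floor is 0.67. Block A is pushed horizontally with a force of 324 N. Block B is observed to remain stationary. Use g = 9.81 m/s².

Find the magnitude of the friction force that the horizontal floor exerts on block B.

f ≈ 118 N

The normal force B exerts on A is simply A's weight, N₁ = 735.8 N.
So the A–B interface can sustain at most μ_s N₁ = 183.9 N of static friction.
P = 324 N exceeds that limit, so A slips over B and the interface friction becomes kinetic: f₁ = μ_k N₁ = 0.16×735.8 = 118 N.
By Newton's third law B feels 118 N forward from A. With B stationary, the floor's static friction on B balances it: f₂ = 118 N (well within μ_s(m_A+m_B)g = 1131 N).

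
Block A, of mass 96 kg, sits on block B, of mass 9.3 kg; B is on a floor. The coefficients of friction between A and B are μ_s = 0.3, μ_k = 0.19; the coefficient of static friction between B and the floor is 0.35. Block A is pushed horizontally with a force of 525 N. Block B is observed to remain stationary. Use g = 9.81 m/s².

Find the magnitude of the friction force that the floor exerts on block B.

f ≈ 179 N

Between the blocks, N₁ = m_A g = 941.8 N.
So the A–B interface can sustain at most μ_s N₁ = 282.5 N of static friction.
P = 525 N exceeds that limit, so A slips over B and the interface friction becomes kinetic: f₁ = μ_k N₁ = 0.19×941.8 = 179 N.
By Newton's third law B feels 179 N forward from A. With B stationary, the floor's static friction on B balances it: f₂ = 179 N (well within μ_s(m_A+m_B)g = 361.5 N).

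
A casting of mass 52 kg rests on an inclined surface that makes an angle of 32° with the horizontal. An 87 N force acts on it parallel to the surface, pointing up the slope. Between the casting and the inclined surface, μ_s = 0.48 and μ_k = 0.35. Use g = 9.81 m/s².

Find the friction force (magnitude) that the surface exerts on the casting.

The normal reaction is N = m g cos θ = 432.6 N.
The friction needed for equilibrium is m g sin θ − P = 270.3 − 87 = 183.3 N, measured positive up-slope.
Static friction can supply at most μ_s N = 207.7 N.
Since |183.3| ≤ 207.7 N, static friction is sufficient; f equals the required value, not μ_s N.

f ≈ 183 N (up the incline)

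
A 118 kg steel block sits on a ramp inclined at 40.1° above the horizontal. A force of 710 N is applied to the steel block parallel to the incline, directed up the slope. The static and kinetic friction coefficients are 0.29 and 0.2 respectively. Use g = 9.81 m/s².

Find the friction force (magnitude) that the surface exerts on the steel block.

f ≈ 35.6 N (up the incline)

Perpendicular to the surface, N = m g cos θ = 118·9.81·cos 40.1° = 885.5 N.
For equilibrium along the incline the friction force must supply f = m g sin θ − P = 745.6 − 710 = 35.62 N (positive meaning up-slope).
Maximum static friction available: μ_s N = 0.29 × 885.5 = 256.8 N.
Since |35.62| ≤ 256.8 N, no slip — friction simply equals what equilibrium demands.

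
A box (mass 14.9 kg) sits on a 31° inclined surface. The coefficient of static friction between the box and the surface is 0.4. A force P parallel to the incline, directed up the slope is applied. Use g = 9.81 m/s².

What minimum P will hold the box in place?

The box tends to slide down (tan θ > μ_s), so at the point of impending slip friction acts up-slope at its limit: f = μ_s N.
P is parallel to the surface, so N = m g cos θ = 125 N.
Along the incline: P + μ_s N = m g sin θ, so P = 75.3 − 0.4×125 = 25.2 N.

P_min ≈ 25.2 N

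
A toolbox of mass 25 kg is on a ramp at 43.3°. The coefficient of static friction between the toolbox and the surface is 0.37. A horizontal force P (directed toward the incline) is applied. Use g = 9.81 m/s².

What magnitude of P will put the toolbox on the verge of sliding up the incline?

At impending motion up the slope, friction acts down-slope at its limit: f = μ_s N.
Perpendicular to the incline: N = m g cos θ + P sin θ.
Along the incline: P cos θ = m g sin θ + μ_s N = m g sin θ + μ_s (m g cos θ + P sin θ).
Solving, P (cos θ − μ_s sin θ) = m g (sin θ + μ_s cos θ), so P = 25×9.81×(sin 43.3° + 0.37 cos 43.3°)/(cos 43.3° − 0.37 sin 43.3°) = 245×0.9551/0.474 = 494 N.

P ≈ 494 N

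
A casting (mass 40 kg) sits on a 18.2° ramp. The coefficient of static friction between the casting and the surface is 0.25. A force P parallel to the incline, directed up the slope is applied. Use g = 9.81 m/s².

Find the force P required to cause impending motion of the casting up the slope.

P ≈ 216 N

At impending motion up the slope, friction acts down-slope at its limit: f = μ_s N.
P is parallel to the surface, so N = m g cos θ = 373 N.
Along the incline: P = m g sin θ + μ_s N = 123 + 0.25×373 = 216 N.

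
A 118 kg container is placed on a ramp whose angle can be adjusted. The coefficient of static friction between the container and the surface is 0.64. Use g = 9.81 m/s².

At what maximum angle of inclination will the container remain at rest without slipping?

θ_max ≈ 32.6°

At the slip threshold, m g sin θ = μ_s · m g cos θ, so tan θ = μ_s.
θ_max = arctan(0.64) = 32.6°.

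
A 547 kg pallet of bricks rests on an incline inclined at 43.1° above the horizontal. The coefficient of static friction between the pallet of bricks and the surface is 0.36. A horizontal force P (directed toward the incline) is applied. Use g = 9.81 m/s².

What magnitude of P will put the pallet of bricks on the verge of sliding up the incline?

At impending motion up the slope, friction acts down-slope at its limit: f = μ_s N.
Perpendicular to the incline: N = m g cos θ + P sin θ.
Along the incline: P cos θ = m g sin θ + μ_s N = m g sin θ + μ_s (m g cos θ + P sin θ).
Solving, P (cos θ − μ_s sin θ) = m g (sin θ + μ_s cos θ), so P = 547×9.81×(sin 43.1° + 0.36 cos 43.1°)/(cos 43.1° − 0.36 sin 43.1°) = 5370×0.9461/0.4842 = 10500 N.

P ≈ 10500 N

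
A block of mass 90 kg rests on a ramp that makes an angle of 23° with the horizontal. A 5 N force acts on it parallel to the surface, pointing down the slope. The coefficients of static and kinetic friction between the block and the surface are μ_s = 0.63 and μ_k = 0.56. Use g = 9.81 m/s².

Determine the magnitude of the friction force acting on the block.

f ≈ 350 N (up the incline)

The normal reaction is N = m g cos θ = 812.7 N.
The friction needed for equilibrium is m g sin θ + P = 345 + 5 = 350 N, measured positive up-slope.
Static friction can supply at most μ_s N = 512 N.
Since |350| ≤ 512 N, the block remains in static equilibrium and friction takes exactly the required value.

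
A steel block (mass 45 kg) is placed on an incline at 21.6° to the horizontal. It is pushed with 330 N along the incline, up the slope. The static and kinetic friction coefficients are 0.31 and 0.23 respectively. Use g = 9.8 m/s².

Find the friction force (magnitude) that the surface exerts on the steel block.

f ≈ 94.3 N (down the incline)

Perpendicular to the surface, N = m g cos θ = 45·9.8·cos 21.6° = 410 N.
For equilibrium along the incline the friction force must supply f = m g sin θ − P = 162.3 − 330 = -167.7 N (positive meaning up-slope).
Maximum static friction available: μ_s N = 0.31 × 410 = 127.1 N.
|-167.7| exceeds 127.1 N, so the steel block slips up-slope; friction is kinetic, f = μ_k N = 0.23×410 = 94.3 N.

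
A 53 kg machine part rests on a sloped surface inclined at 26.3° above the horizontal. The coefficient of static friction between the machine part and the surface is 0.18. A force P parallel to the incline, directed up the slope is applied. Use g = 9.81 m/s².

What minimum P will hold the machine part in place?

P_min ≈ 146 N

The machine part tends to slide down (tan θ > μ_s), so at the point of impending slip friction acts up-slope at its limit: f = μ_s N.
P is parallel to the surface, so N = m g cos θ = 466 N.
Along the incline: P + μ_s N = m g sin θ, so P = 230 − 0.18×466 = 146 N.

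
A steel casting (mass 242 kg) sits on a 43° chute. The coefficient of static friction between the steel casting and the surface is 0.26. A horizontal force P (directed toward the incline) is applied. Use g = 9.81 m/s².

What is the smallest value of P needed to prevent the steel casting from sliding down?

The steel casting tends to slide down (tan θ > μ_s), so at the point of impending slip friction acts up-slope at its limit: f = μ_s N.
Perpendicular to the incline: N = m g cos θ + P sin θ.
Along the incline: P cos θ + μ_s N = m g sin θ, i.e. P cos θ + μ_s (m g cos θ + P sin θ) = m g sin θ.
Solving, P (cos θ + μ_s sin θ) = m g (sin θ − μ_s cos θ), so P = 2370×0.4918/0.9087 = 1290 N.

P_min ≈ 1290 N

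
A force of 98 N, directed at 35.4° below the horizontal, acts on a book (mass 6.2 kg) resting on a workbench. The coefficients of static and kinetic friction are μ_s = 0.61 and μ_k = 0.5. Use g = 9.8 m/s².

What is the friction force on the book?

f ≈ 58.8 N

Vertical equilibrium gives N = m g + P sin α = 117.5 N.
The horizontal driving force is P cos α = 79.88 N, so equilibrium needs friction f = 79.88 N.
The static-friction limit is μ_s N = 71.69 N.
The required friction exceeds μ_s N, so the book moves and f = μ_k N = 58.8 N.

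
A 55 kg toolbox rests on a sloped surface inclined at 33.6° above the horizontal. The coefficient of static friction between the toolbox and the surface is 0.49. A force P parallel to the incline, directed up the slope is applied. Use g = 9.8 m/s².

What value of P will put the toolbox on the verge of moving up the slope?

P ≈ 518 N

At impending motion up the slope, friction acts down-slope at its limit: f = μ_s N.
P is parallel to the surface, so N = m g cos θ = 449 N.
Along the incline: P = m g sin θ + μ_s N = 298 + 0.49×449 = 518 N.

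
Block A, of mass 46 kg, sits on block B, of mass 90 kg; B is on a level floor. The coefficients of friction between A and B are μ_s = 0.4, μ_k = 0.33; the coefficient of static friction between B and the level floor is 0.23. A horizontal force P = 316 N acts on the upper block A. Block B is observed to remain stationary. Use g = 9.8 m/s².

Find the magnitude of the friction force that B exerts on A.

f ≈ 149 N

Between the blocks, N₁ = m_A g = 450.8 N.
So the A–B interface can sustain at most μ_s N₁ = 180.3 N of static friction.
Since P = 316 N > 180.3 N, A slides on B; the A–B friction is kinetic: f₁ = μ_k N₁ = 0.33×450.8 = 149 N.
B experiences an equal 149 N forward from A (third law). B is in equilibrium, so the floor supplies f₂ = 149 N of static friction (limit μ_s(m_A+m_B)g = 306.5 N, not exceeded).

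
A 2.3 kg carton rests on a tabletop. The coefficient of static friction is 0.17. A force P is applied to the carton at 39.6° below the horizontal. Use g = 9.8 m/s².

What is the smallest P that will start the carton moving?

N = m g + P sin α (the push presses the carton into the tabletop).
At impending slip, P cos α = μ_s N = μ_s (m g + P sin α).
Solving: P (cos α − μ_s sin α) = μ_s m g → P = 0.17×22.5/(cos 39.6° − 0.17 sin 39.6°) = 3.83/0.6622 = 5.79 N.

P ≈ 5.79 N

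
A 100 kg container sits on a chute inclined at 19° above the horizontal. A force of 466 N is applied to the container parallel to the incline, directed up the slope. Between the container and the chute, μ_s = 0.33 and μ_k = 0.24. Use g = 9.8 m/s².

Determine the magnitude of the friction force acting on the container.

Normal force: N = m g cos θ = 100 × 9.8 × cos 19° = 926.6 N.
Parallel to the incline, ΣF = 0 gives f = m g sin θ − P = 319.1 − 466 = -146.9 N (up-slope positive).
Maximum static friction available: μ_s N = 0.33 × 926.6 = 305.8 N.
Since |-146.9| ≤ 305.8 N, static friction is sufficient; f equals the required value, not μ_s N.

f ≈ 147 N (down the incline)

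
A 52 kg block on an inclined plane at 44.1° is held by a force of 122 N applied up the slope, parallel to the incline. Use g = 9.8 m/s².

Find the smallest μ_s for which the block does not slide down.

N = m g cos θ = 366 N.
Friction must make up the shortfall along the incline: f = m g sin θ − P = 354.6 − 122 = 232.6 N.
At the threshold f = μ_s N, so μ_s,min = 232.6/366 = 0.636.

μ_s,min ≈ 0.636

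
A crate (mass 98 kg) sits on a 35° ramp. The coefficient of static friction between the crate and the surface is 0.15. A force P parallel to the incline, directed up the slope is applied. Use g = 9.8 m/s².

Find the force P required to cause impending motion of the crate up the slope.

P ≈ 669 N

At impending motion up the slope, friction acts down-slope at its limit: f = μ_s N.
P is parallel to the surface, so N = m g cos θ = 787 N.
Along the incline: P = m g sin θ + μ_s N = 551 + 0.15×787 = 669 N.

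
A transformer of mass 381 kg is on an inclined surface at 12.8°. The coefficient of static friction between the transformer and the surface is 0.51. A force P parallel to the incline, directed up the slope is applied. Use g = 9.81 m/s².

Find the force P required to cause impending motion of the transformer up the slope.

At impending motion up the slope, friction acts down-slope at its limit: f = μ_s N.
P is parallel to the surface, so N = m g cos θ = 3640 N.
Along the incline: P = m g sin θ + μ_s N = 828 + 0.51×3640 = 2690 N.

P ≈ 2690 N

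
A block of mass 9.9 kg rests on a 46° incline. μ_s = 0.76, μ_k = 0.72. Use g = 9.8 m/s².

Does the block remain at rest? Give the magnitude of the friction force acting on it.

f ≈ 48.5 N

N = m g cos θ = 67.4 N.
Down-slope weight component: m g sin θ = 69.8 N.
μ_s N = 51.2 N.
69.8 > 51.2 N, so it slides; kinetic friction f = μ_k N = 0.72×67.4 = 48.5 N.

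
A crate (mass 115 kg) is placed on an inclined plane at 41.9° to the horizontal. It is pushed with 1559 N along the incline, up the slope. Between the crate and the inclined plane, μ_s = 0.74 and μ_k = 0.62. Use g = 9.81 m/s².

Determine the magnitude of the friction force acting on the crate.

f ≈ 521 N (down the incline)

Normal force: N = m g cos θ = 115 × 9.81 × cos 41.9° = 839.7 N.
For equilibrium along the incline the friction force must supply f = m g sin θ − P = 753.4 − 1559 = -805.6 N (positive meaning up-slope).
Static friction can supply at most μ_s N = 621.4 N.
|-805.6| exceeds 621.4 N, so the crate slips up-slope; friction is kinetic, f = μ_k N = 0.62×839.7 = 521 N.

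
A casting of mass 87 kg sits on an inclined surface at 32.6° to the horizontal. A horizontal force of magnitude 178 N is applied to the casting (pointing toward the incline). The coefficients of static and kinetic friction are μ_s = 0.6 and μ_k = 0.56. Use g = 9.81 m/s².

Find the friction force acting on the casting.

f ≈ 310 N (up the incline)

Normal direction: N = m g cos θ + P sin θ = 814.9 N.
Along the incline, the net driving force (taking up-slope positive) is P cos θ − m g sin θ = 150 − 459.8 = -309.9 N, so equilibrium requires friction f = 309.9 N (up-slope).
Maximum static friction: μ_s N = 0.6 × 814.9 = 488.9 N.
|f_req| = 309.9 ≤ 488.9 N → the casting is in equilibrium; friction equals the required value.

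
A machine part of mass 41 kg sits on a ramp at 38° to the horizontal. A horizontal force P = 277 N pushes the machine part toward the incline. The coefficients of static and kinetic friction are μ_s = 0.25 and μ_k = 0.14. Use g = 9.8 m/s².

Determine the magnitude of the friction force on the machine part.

f ≈ 29.1 N (up the incline)

The horizontal push has a component P sin θ into the surface, so N = m g cos θ + P sin θ = 316.6 + 170.5 = 487.2 N.
Parallel to the incline: P cos θ − m g sin θ = 218.3 − 247.4 = -29.09 N; the friction needed to balance this is 29.09 N acting up the slope.
The limit of static friction is μ_s N = 121.8 N.
Since 29.09 N is within the 121.8 N limit, the machine part stays put and friction is exactly 29.1 N.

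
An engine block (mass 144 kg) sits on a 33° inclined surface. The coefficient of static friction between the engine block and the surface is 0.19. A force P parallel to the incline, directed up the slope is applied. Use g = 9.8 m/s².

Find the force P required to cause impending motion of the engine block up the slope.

P ≈ 993 N

At impending motion up the slope, friction acts down-slope at its limit: f = μ_s N.
P is parallel to the surface, so N = m g cos θ = 1180 N.
Along the incline: P = m g sin θ + μ_s N = 769 + 0.19×1180 = 993 N.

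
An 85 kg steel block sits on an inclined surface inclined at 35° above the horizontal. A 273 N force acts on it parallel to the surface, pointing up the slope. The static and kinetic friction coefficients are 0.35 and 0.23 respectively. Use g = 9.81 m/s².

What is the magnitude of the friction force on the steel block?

Perpendicular to the surface, N = m g cos θ = 85·9.81·cos 35° = 683 N.
Parallel to the incline, ΣF = 0 gives f = m g sin θ − P = 478.3 − 273 = 205.3 N (up-slope positive).
The static-friction ceiling is μ_s N = 0.35 × 683 = 239.1 N.
Since |205.3| ≤ 239.1 N, the steel block remains in static equilibrium and friction takes exactly the required value.

f ≈ 205 N (up the incline)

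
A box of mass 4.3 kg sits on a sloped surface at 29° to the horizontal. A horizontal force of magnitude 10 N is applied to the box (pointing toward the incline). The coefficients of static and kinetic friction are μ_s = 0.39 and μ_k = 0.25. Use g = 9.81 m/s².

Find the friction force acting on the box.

f ≈ 11.7 N (up the incline)

Normal direction: N = m g cos θ + P sin θ = 41.74 N.
Parallel to the incline: P cos θ − m g sin θ = 8.746 − 20.45 = -11.7 N; the friction needed to balance this is 11.7 N acting up the slope.
The limit of static friction is μ_s N = 16.28 N.
|f_req| = 11.7 ≤ 16.28 N → the box is in equilibrium; friction equals the required value.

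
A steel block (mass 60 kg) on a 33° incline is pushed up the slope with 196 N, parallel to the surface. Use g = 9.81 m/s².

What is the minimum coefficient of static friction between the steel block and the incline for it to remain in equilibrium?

N = m g cos θ = 493.6 N.
Friction must make up the shortfall along the incline: f = m g sin θ − P = 320.6 − 196 = 124.6 N.
At the threshold f = μ_s N, so μ_s,min = 124.6/493.6 = 0.252.

μ_s,min ≈ 0.252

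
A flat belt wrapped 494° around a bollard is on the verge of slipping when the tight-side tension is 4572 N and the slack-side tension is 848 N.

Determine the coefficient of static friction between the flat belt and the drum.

T₂/T₁ = e^{μβ} → μ = ln(T₂/T₁)/β.
β = 494° = 8.622 rad.
μ = ln(4572/848)/8.622 = ln(5.392)/8.622 = 0.195.

μ ≈ 0.195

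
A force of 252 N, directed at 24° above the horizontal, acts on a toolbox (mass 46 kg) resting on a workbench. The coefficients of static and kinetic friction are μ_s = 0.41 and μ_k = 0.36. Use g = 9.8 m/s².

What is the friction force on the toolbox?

f ≈ 125 N

Vertical equilibrium gives N = m g − P sin α = 348.3 N.
For equilibrium, f = P cos α = 252×cos 24° = 230.2 N.
The static-friction limit is μ_s N = 142.8 N.
The required friction exceeds μ_s N, so the toolbox moves and f = μ_k N = 125 N.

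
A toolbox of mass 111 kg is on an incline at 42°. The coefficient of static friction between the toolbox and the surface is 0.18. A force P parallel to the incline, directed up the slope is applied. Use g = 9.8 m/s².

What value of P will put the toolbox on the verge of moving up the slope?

At impending motion up the slope, friction acts down-slope at its limit: f = μ_s N.
P is parallel to the surface, so N = m g cos θ = 808 N.
Along the incline: P = m g sin θ + μ_s N = 728 + 0.18×808 = 873 N.

P ≈ 873 N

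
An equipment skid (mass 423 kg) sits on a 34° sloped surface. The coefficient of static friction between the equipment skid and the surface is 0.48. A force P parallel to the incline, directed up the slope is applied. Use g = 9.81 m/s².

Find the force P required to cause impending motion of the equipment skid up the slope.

At impending motion up the slope, friction acts down-slope at its limit: f = μ_s N.
P is parallel to the surface, so N = m g cos θ = 3440 N.
Along the incline: P = m g sin θ + μ_s N = 2320 + 0.48×3440 = 3970 N.

P ≈ 3970 N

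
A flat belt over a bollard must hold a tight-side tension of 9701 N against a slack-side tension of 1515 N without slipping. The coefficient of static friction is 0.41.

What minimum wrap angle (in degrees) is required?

T₂/T₁ = e^{μβ} → β = ln(T₂/T₁)/μ.
β = ln(9701/1515)/0.41 = 1.857/0.41 = 4.529 rad.
In degrees: β = 4.529 × 180/π = 259°.

β_min ≈ 259°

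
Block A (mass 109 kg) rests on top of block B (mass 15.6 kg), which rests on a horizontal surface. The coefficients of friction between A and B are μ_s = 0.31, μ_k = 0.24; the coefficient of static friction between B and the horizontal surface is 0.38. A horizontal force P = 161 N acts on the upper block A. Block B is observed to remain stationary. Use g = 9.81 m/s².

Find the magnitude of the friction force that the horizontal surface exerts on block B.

Between the blocks, N₁ = m_A g = 1069 N.
So the A–B interface can sustain at most μ_s N₁ = 331.5 N of static friction.
P = 161 N is within that limit, so A and B move together (both at rest); the A–B friction is simply f₁ = P = 161 N.
By Newton's third law B feels 161 N forward from A. With B stationary, the floor's static friction on B balances it: f₂ = 161 N (well within μ_s(m_A+m_B)g = 464.5 N).

f ≈ 161 N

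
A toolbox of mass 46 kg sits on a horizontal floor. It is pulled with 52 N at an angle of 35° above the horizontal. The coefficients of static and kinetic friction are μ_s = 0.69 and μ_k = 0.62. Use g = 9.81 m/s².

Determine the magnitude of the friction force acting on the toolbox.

f ≈ 42.6 N

The vertical component of P reduces the normal force: N = m g − P sin α = 451.3 − 29.83 = 421.4 N.
The horizontal driving force is P cos α = 42.6 N, so equilibrium needs friction f = 42.6 N.
The static-friction limit is μ_s N = 290.8 N.
Since 42.6 N does not exceed the limit, the toolbox stays at rest and f = 42.6 N.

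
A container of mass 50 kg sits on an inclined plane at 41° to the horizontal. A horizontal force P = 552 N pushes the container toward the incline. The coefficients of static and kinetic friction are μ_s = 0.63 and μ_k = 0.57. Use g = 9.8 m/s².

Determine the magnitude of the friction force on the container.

Normal direction: N = m g cos θ + P sin θ = 732 N.
Parallel to the incline: P cos θ − m g sin θ = 416.6 − 321.5 = 95.13 N; the friction needed to balance this is 95.13 N acting down the slope.
The limit of static friction is μ_s N = 461.1 N.
Since 95.13 N is within the 461.1 N limit, the container stays put and friction is exactly 95.1 N.

f ≈ 95.1 N (down the incline)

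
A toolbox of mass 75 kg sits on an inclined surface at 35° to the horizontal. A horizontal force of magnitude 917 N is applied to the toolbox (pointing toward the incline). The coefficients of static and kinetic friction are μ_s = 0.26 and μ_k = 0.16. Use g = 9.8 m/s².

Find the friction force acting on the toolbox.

f ≈ 180 N (down the incline)

Resolve perpendicular to the incline: N = m g cos θ + P sin θ = 75×9.8×cos 35° + 917×sin 35° = 1128 N.
Parallel to the incline: P cos θ − m g sin θ = 751.2 − 421.6 = 329.6 N; the friction needed to balance this is 329.6 N acting down the slope.
The limit of static friction is μ_s N = 293.3 N.
|f_req| = 329.6 > 293.3 N → the toolbox slides up the incline; f = μ_k N = 0.16 × 1128 = 180 N.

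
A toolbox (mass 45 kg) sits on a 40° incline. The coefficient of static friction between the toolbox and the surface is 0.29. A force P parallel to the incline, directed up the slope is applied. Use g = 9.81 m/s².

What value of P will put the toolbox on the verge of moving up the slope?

At impending motion up the slope, friction acts down-slope at its limit: f = μ_s N.
P is parallel to the surface, so N = m g cos θ = 338 N.
Along the incline: P = m g sin θ + μ_s N = 284 + 0.29×338 = 382 N.

P ≈ 382 N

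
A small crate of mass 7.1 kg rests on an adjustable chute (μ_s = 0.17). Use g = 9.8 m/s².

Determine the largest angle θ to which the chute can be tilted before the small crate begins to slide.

At the slip threshold, m g sin θ = μ_s · m g cos θ, so tan θ = μ_s.
θ_max = arctan(0.17) = 9.65°.

θ_max ≈ 9.65°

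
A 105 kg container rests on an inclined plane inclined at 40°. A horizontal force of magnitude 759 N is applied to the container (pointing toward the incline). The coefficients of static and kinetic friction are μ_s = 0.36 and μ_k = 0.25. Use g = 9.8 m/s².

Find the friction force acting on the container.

f ≈ 80 N (up the incline)

Resolve perpendicular to the incline: N = m g cos θ + P sin θ = 105×9.8×cos 40° + 759×sin 40° = 1276 N.
Parallel to the incline: P cos θ − m g sin θ = 581.4 − 661.4 = -80 N; the friction needed to balance this is 80 N acting up the slope.
Maximum static friction: μ_s N = 0.36 × 1276 = 459.4 N.
Since 80 N is within the 459.4 N limit, the container stays put and friction is exactly 80 N.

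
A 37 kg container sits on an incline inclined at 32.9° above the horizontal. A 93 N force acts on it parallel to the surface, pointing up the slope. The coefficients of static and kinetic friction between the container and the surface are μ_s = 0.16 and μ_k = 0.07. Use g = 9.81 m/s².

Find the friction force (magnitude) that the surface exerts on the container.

f ≈ 21.3 N (up the incline)

The normal reaction is N = m g cos θ = 304.8 N.
For equilibrium along the incline the friction force must supply f = m g sin θ − P = 197.2 − 93 = 104.2 N (positive meaning up-slope).
Maximum static friction available: μ_s N = 0.16 × 304.8 = 48.76 N.
Since |104.2| > 48.76 N, static friction cannot hold it; the container slides down the incline and kinetic friction applies: f = μ_k N = 0.07 × 304.8 = 21.3 N.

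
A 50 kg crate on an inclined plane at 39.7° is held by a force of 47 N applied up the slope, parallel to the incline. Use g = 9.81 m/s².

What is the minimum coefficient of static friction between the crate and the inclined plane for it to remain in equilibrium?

μ_s,min ≈ 0.706

N = m g cos θ = 377.4 N.
Friction must make up the shortfall along the incline: f = m g sin θ − P = 313.3 − 47 = 266.3 N.
At the threshold f = μ_s N, so μ_s,min = 266.3/377.4 = 0.706.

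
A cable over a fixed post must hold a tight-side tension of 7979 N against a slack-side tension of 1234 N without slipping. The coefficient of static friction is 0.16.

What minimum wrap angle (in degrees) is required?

β_min ≈ 668°

T₂/T₁ = e^{μβ} → β = ln(T₂/T₁)/μ.
β = ln(7979/1234)/0.16 = 1.867/0.16 = 11.67 rad.
In degrees: β = 11.67 × 180/π = 668°.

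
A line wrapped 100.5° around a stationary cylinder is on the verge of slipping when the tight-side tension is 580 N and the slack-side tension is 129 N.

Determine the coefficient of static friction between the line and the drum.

T₂/T₁ = e^{μβ} → μ = ln(T₂/T₁)/β.
β = 100.5° = 1.754 rad.
μ = ln(580/129)/1.754 = ln(4.496)/1.754 = 0.857.

μ ≈ 0.857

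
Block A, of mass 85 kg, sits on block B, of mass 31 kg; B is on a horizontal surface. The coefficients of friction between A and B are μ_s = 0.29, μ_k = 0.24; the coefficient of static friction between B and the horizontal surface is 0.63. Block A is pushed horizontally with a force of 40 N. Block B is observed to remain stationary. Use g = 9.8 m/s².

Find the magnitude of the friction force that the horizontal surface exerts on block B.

f ≈ 40 N

Normal force at the A–B interface: N₁ = m_A g = 833 N.
So the A–B interface can sustain at most μ_s N₁ = 241.6 N of static friction.
P = 40 N is within that limit, so A and B move together (both at rest); the A–B friction is simply f₁ = P = 40 N.
By Newton's third law B feels 40 N forward from A. With B stationary, the floor's static friction on B balances it: f₂ = 40 N (well within μ_s(m_A+m_B)g = 716.2 N).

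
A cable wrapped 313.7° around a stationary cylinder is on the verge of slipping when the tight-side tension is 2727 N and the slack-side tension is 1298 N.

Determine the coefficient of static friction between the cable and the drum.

T₂/T₁ = e^{μβ} → μ = ln(T₂/T₁)/β.
β = 313.7° = 5.475 rad.
μ = ln(2727/1298)/5.475 = ln(2.101)/5.475 = 0.136.

μ ≈ 0.136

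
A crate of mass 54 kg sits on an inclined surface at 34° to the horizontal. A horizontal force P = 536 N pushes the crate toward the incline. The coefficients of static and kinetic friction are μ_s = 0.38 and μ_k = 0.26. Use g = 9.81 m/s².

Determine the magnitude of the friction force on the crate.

f ≈ 148 N (down the incline)

Normal direction: N = m g cos θ + P sin θ = 738.9 N.
Along the incline, the net driving force (taking up-slope positive) is P cos θ − m g sin θ = 444.4 − 296.2 = 148.1 N, so equilibrium requires friction f = -148.1 N (down-slope).
The limit of static friction is μ_s N = 280.8 N.
|f_req| = 148.1 ≤ 280.8 N → the crate is in equilibrium; friction equals the required value.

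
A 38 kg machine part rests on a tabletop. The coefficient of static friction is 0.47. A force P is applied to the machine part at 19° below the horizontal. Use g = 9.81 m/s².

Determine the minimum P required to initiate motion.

N = m g + P sin α (the push presses the machine part into the tabletop).
At impending slip, P cos α = μ_s N = μ_s (m g + P sin α).
Solving: P (cos α − μ_s sin α) = μ_s m g → P = 0.47×373/(cos 19° − 0.47 sin 19°) = 175/0.7925 = 221 N.

P ≈ 221 N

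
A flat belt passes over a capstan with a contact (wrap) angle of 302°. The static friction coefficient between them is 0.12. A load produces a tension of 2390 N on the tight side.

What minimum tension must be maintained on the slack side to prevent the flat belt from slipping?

T_min ≈ 1270 N

Capstan equation at impending slip: T_tight/T_slack = e^{μβ}.
β = 302° = 5.271 rad; e^{μβ} = e^{0.12×5.271} = 1.882.
T_slack = T_tight / e^{μβ} = 2390 / 1.882 = 1270 N.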